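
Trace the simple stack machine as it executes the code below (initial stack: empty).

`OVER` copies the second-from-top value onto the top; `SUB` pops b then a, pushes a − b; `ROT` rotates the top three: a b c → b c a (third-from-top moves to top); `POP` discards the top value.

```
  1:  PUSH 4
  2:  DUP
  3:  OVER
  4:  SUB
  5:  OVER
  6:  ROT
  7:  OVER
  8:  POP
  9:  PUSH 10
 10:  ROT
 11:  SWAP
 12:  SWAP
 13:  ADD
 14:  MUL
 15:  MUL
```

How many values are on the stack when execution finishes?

1

PUSH 4   4
DUP      4 4
OVER     4 4 4
SUB      4 0
OVER     4 0 4
ROT      0 4 4
OVER     0 4 4 4
POP      0 4 4
PUSH 10  0 4 4 10
ROT      0 4 10 4
SWAP     0 4 4 10
SWAP     0 4 10 4
ADD      0 4 14
MUL      0 56
MUL      0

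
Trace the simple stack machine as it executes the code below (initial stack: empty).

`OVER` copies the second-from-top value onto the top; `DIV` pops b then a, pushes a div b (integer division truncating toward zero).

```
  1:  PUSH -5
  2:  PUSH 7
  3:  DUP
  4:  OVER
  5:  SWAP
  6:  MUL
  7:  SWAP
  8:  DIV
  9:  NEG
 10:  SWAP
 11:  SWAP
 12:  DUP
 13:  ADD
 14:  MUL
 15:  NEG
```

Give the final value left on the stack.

-70

PUSH -5 → [-5]
PUSH 7  → [-5, 7]
DUP     → [-5, 7, 7]
OVER    → [-5, 7, 7, 7]
SWAP    → [-5, 7, 7, 7]
MUL     → [-5, 7, 49]
SWAP    → [-5, 49, 7]
DIV     → [-5, 7]
NEG     → [-5, -7]
SWAP    → [-7, -5]
SWAP    → [-5, -7]
DUP     → [-5, -7, -7]
ADD     → [-5, -14]
MUL     → [70]
NEG     → [-70]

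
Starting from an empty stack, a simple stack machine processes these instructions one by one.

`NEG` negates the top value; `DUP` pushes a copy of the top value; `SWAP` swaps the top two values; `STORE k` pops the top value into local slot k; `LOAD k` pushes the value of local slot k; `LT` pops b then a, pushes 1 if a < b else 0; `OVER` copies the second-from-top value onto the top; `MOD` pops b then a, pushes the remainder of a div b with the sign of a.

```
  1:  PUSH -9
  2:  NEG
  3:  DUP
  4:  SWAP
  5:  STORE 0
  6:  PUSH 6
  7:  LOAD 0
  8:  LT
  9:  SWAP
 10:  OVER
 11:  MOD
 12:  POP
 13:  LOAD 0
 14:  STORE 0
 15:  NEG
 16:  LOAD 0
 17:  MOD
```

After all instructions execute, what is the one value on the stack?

-1

PUSH -9 : -9
NEG     : 9
DUP     : 9 9
SWAP    : 9 9
STORE 0 : 9
PUSH 6  : 9 6
LOAD 0  : 9 6 9
LT      : 9 1
SWAP    : 1 9
OVER    : 1 9 1
MOD     : 1 0
POP     : 1
LOAD 0  : 1 9
STORE 0 : 1
NEG     : -1
LOAD 0  : -1 9
MOD     : -1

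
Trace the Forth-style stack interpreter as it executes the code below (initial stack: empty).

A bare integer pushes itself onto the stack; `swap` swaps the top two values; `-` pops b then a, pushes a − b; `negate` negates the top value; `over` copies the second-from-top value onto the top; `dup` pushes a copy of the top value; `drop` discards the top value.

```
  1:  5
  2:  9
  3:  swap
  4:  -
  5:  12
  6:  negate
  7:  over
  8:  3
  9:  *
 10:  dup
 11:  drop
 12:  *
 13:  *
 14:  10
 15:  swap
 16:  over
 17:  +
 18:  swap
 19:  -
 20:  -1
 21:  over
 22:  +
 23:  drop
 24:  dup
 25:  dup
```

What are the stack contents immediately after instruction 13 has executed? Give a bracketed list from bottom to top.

[-576]

5      -> [5]
9      -> [5, 9]
swap   -> [9, 5]
-      -> [4]
12     -> [4, 12]
negate -> [4, -12]
over   -> [4, -12, 4]
3      -> [4, -12, 4, 3]
*      -> [4, -12, 12]
dup    -> [4, -12, 12, 12]
drop   -> [4, -12, 12]
*      -> [4, -144]
*      -> [-576]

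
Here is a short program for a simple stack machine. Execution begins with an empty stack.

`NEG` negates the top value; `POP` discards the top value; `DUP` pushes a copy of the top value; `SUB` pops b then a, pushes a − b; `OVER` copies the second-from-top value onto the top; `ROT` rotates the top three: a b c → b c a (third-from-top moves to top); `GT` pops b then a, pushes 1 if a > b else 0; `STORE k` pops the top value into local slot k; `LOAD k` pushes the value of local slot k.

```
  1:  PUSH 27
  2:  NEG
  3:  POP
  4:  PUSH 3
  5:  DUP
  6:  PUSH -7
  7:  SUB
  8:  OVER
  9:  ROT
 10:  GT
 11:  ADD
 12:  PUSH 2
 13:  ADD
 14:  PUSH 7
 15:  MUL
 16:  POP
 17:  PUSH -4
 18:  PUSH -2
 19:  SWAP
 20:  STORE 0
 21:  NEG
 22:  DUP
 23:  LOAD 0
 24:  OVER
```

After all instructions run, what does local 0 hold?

PUSH 27 : 27
NEG     : -27
POP     : (empty)
PUSH 3  : 3
DUP     : 3 3
PUSH -7 : 3 3 -7
SUB     : 3 10
OVER    : 3 10 3
ROT     : 10 3 3
GT      : 10 0
ADD     : 10
PUSH 2  : 10 2
ADD     : 12
PUSH 7  : 12 7
MUL     : 84
POP     : (empty)
PUSH -4 : -4
PUSH -2 : -4 -2
SWAP    : -2 -4
STORE 0 : -2
NEG     : 2
DUP     : 2 2
LOAD 0  : 2 2 -4
OVER    : 2 2 -4 2

-4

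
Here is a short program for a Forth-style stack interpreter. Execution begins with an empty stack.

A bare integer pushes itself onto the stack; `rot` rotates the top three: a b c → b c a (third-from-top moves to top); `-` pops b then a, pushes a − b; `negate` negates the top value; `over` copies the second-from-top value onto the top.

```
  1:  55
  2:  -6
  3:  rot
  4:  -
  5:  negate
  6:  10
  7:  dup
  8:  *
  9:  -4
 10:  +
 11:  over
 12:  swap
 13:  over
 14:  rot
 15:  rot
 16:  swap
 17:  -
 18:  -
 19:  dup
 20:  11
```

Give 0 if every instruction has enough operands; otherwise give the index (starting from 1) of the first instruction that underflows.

3

55 → [55]
-6 → [55, -6]
rot  — needs 3 operands, stack has 2 → underflow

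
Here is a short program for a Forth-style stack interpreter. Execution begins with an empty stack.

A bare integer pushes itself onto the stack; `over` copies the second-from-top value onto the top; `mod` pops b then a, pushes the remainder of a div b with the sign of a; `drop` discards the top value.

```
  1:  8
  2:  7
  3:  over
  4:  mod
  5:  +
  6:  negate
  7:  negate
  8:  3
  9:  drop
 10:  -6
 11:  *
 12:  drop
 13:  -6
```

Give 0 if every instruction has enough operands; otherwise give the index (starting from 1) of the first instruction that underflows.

0

8      -> 8
7      -> 8 7
over   -> 8 7 8
mod    -> 8 7
+      -> 15
negate -> -15
negate -> 15
3      -> 15 3
drop   -> 15
-6     -> 15 -6
*      -> -90
drop   -> (empty)
-6     -> -6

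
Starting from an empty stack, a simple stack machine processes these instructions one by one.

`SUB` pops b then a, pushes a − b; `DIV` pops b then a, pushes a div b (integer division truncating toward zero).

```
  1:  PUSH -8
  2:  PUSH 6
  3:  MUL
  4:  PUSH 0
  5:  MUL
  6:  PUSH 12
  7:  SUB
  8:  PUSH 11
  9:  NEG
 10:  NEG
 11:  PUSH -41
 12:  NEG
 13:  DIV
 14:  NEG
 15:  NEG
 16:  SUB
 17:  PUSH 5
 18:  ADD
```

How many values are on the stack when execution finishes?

1

PUSH -8  -> [-8]
PUSH 6   -> [-8, 6]
MUL      -> [-48]
PUSH 0   -> [-48, 0]
MUL      -> [0]
PUSH 12  -> [0, 12]
SUB      -> [-12]
PUSH 11  -> [-12, 11]
NEG      -> [-12, -11]
NEG      -> [-12, 11]
PUSH -41 -> [-12, 11, -41]
NEG      -> [-12, 11, 41]
DIV      -> [-12, 0]
NEG      -> [-12, 0]
NEG      -> [-12, 0]
SUB      -> [-12]
PUSH 5   -> [-12, 5]
ADD      -> [-7]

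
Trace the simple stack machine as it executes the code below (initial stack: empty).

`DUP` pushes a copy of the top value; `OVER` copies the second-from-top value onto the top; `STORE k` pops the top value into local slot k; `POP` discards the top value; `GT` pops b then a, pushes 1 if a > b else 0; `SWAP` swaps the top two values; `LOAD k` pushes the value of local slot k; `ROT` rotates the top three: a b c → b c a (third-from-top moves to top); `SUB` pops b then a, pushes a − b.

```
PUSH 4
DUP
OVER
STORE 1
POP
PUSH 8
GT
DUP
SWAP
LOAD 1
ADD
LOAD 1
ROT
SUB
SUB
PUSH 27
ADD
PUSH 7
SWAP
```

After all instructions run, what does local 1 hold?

4

PUSH 4   4
DUP      4 4
OVER     4 4 4
STORE 1  4 4
POP      4
PUSH 8   4 8
GT       0
DUP      0 0
SWAP     0 0
LOAD 1   0 0 4
ADD      0 4
LOAD 1   0 4 4
ROT      4 4 0
SUB      4 4
SUB      0
PUSH 27  0 27
ADD      27
PUSH 7   27 7
SWAP     7 27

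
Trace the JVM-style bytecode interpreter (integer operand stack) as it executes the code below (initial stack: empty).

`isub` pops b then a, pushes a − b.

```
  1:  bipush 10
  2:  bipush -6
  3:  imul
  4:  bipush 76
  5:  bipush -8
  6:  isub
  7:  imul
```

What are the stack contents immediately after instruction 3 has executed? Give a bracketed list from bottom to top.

[-60]

bipush 10  10
bipush -6  10 -6
imul       -60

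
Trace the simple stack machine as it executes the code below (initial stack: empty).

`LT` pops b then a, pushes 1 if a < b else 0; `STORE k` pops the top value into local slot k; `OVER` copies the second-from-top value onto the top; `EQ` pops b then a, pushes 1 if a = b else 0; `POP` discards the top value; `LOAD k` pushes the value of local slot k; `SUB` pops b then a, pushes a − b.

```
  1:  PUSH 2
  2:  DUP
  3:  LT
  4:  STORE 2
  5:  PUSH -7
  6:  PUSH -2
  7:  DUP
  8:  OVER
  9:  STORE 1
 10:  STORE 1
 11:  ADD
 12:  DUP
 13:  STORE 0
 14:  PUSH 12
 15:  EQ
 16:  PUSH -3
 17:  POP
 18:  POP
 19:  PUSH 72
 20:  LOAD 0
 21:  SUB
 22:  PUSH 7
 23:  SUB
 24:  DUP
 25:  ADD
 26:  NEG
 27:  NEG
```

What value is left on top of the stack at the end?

148

PUSH 2  -> 2
DUP     -> 2 2
LT      -> 0
STORE 2 -> (empty)
PUSH -7 -> -7
PUSH -2 -> -7 -2
DUP     -> -7 -2 -2
OVER    -> -7 -2 -2 -2
STORE 1 -> -7 -2 -2
STORE 1 -> -7 -2
ADD     -> -9
DUP     -> -9 -9
STORE 0 -> -9
PUSH 12 -> -9 12
EQ      -> 0
PUSH -3 -> 0 -3
POP     -> 0
POP     -> (empty)
PUSH 72 -> 72
LOAD 0  -> 72 -9
SUB     -> 81
PUSH 7  -> 81 7
SUB     -> 74
DUP     -> 74 74
ADD     -> 148
NEG     -> -148
NEG     -> 148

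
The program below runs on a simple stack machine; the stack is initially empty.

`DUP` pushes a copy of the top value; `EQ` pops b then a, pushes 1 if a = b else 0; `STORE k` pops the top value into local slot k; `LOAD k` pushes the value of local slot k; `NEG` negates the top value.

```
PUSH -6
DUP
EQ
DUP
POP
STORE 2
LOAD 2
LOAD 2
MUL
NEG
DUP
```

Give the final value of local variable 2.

1

PUSH -6 -> -6
DUP     -> -6 -6
EQ      -> 1
DUP     -> 1 1
POP     -> 1
STORE 2 -> (empty)
LOAD 2  -> 1
LOAD 2  -> 1 1
MUL     -> 1
NEG     -> -1
DUP     -> -1 -1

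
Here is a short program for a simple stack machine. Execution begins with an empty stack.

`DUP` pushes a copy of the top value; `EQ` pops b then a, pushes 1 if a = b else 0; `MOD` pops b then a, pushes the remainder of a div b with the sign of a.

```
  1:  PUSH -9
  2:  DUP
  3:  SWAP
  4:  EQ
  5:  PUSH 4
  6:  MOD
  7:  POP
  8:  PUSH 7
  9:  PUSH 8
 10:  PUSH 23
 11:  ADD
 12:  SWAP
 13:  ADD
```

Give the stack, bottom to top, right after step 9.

PUSH -9 -> -9
DUP     -> -9 -9
SWAP    -> -9 -9
EQ      -> 1
PUSH 4  -> 1 4
MOD     -> 1
POP     -> (empty)
PUSH 7  -> 7
PUSH 8  -> 7 8

[7, 8]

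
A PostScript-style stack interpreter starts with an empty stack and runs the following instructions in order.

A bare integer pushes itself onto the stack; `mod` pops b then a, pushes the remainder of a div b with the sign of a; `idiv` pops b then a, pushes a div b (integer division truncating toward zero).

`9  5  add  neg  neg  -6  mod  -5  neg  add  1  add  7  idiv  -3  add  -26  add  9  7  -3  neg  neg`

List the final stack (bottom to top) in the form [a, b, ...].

[-28, 9, 7, -3]

9     [9]
5     [9, 5]
add   [14]
neg   [-14]
neg   [14]
-6    [14, -6]
mod   [2]
-5    [2, -5]
neg   [2, 5]
add   [7]
1     [7, 1]
add   [8]
7     [8, 7]
idiv  [1]
-3    [1, -3]
add   [-2]
-26   [-2, -26]
add   [-28]
9     [-28, 9]
7     [-28, 9, 7]
-3    [-28, 9, 7, -3]
neg   [-28, 9, 7, 3]
neg   [-28, 9, 7, -3]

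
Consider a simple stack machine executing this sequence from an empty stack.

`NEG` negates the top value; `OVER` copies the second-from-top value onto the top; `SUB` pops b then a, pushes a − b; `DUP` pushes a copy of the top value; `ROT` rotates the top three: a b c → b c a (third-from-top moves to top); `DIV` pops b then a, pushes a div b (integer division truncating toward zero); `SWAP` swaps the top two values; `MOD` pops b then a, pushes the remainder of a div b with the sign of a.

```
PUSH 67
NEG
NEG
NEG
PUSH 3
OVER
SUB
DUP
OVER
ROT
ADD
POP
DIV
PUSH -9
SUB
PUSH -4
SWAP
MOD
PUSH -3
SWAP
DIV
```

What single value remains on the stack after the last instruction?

PUSH 67  [67]
NEG      [-67]
NEG      [67]
NEG      [-67]
PUSH 3   [-67, 3]
OVER     [-67, 3, -67]
SUB      [-67, 70]
DUP      [-67, 70, 70]
OVER     [-67, 70, 70, 70]
ROT      [-67, 70, 70, 70]
ADD      [-67, 70, 140]
POP      [-67, 70]
DIV      [0]
PUSH -9  [0, -9]
SUB      [9]
PUSH -4  [9, -4]
SWAP     [-4, 9]
MOD      [-4]
PUSH -3  [-4, -3]
SWAP     [-3, -4]
DIV      [0]

0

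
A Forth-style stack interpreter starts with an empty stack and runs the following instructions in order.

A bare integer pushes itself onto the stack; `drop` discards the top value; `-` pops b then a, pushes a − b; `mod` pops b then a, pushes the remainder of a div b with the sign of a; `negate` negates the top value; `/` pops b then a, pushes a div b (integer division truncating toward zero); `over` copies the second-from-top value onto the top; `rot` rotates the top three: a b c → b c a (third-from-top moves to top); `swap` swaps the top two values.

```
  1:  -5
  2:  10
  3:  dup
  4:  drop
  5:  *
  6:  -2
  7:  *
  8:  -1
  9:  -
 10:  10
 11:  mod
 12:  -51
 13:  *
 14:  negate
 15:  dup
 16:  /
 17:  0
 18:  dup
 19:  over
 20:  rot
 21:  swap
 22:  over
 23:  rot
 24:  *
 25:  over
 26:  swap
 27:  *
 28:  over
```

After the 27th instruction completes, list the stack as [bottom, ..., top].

[1, 0, 0, 0]

-5     : [-5]
10     : [-5, 10]
dup    : [-5, 10, 10]
drop   : [-5, 10]
*      : [-50]
-2     : [-50, -2]
*      : [100]
-1     : [100, -1]
-      : [101]
10     : [101, 10]
mod    : [1]
-51    : [1, -51]
*      : [-51]
negate : [51]
dup    : [51, 51]
/      : [1]
0      : [1, 0]
dup    : [1, 0, 0]
over   : [1, 0, 0, 0]
rot    : [1, 0, 0, 0]
swap   : [1, 0, 0, 0]
over   : [1, 0, 0, 0, 0]
rot    : [1, 0, 0, 0, 0]
*      : [1, 0, 0, 0]
over   : [1, 0, 0, 0, 0]
swap   : [1, 0, 0, 0, 0]
*      : [1, 0, 0, 0]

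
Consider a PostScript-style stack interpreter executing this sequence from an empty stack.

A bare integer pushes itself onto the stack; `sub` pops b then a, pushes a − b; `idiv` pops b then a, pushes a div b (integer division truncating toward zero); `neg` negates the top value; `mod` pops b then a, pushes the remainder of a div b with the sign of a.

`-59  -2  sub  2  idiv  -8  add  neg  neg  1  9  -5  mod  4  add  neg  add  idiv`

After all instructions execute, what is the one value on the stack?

-59  : -59
-2   : -59 -2
sub  : -57
2    : -57 2
idiv : -28
-8   : -28 -8
add  : -36
neg  : 36
neg  : -36
1    : -36 1
9    : -36 1 9
-5   : -36 1 9 -5
mod  : -36 1 4
4    : -36 1 4 4
add  : -36 1 8
neg  : -36 1 -8
add  : -36 -7
idiv : 5

5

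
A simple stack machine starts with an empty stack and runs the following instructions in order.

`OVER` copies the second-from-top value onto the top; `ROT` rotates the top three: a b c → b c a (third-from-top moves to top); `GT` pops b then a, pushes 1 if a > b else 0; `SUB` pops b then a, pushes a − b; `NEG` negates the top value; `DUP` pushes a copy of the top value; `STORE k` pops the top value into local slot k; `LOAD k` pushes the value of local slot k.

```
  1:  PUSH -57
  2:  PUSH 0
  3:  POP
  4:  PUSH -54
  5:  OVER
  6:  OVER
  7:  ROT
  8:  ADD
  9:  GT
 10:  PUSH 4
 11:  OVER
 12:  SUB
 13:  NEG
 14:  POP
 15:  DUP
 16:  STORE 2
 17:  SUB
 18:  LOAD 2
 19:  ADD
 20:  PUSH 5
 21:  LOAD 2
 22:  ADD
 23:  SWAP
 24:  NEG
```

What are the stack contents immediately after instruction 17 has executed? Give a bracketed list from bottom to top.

[-58]

PUSH -57  [-57]
PUSH 0    [-57, 0]
POP       [-57]
PUSH -54  [-57, -54]
OVER      [-57, -54, -57]
OVER      [-57, -54, -57, -54]
ROT       [-57, -57, -54, -54]
ADD       [-57, -57, -108]
GT        [-57, 1]
PUSH 4    [-57, 1, 4]
OVER      [-57, 1, 4, 1]
SUB       [-57, 1, 3]
NEG       [-57, 1, -3]
POP       [-57, 1]
DUP       [-57, 1, 1]
STORE 2   [-57, 1]
SUB       [-58]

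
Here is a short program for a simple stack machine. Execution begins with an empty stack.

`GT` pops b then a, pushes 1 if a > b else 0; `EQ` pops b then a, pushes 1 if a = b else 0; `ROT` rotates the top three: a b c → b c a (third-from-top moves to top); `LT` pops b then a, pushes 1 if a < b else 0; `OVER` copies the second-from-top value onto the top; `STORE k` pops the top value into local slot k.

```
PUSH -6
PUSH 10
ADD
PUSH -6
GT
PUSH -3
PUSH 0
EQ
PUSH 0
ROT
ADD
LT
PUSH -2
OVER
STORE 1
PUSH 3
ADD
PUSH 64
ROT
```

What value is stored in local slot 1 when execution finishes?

PUSH -6  -6
PUSH 10  -6 10
ADD      4
PUSH -6  4 -6
GT       1
PUSH -3  1 -3
PUSH 0   1 -3 0
EQ       1 0
PUSH 0   1 0 0
ROT      0 0 1
ADD      0 1
LT       1
PUSH -2  1 -2
OVER     1 -2 1
STORE 1  1 -2
PUSH 3   1 -2 3
ADD      1 1
PUSH 64  1 1 64
ROT      1 64 1

1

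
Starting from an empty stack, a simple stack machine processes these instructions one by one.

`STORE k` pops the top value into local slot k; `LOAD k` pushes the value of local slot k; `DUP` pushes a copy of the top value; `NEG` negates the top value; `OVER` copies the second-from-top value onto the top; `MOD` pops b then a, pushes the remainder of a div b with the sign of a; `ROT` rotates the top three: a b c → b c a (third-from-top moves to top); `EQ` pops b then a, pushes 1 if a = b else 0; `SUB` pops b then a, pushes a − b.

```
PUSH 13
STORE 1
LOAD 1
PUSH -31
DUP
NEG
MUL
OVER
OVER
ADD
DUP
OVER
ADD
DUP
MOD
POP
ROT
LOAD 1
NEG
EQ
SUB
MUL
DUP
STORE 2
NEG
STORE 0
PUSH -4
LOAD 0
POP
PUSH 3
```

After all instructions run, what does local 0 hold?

PUSH 13  → [13]
STORE 1  → []
LOAD 1   → [13]
PUSH -31 → [13, -31]
DUP      → [13, -31, -31]
NEG      → [13, -31, 31]
MUL      → [13, -961]
OVER     → [13, -961, 13]
OVER     → [13, -961, 13, -961]
ADD      → [13, -961, -948]
DUP      → [13, -961, -948, -948]
OVER     → [13, -961, -948, -948, -948]
ADD      → [13, -961, -948, -1896]
DUP      → [13, -961, -948, -1896, -1896]
MOD      → [13, -961, -948, 0]
POP      → [13, -961, -948]
ROT      → [-961, -948, 13]
LOAD 1   → [-961, -948, 13, 13]
NEG      → [-961, -948, 13, -13]
EQ       → [-961, -948, 0]
SUB      → [-961, -948]
MUL      → [911028]
DUP      → [911028, 911028]
STORE 2  → [911028]
NEG      → [-911028]
STORE 0  → []
PUSH -4  → [-4]
LOAD 0   → [-4, -911028]
POP      → [-4]
PUSH 3   → [-4, 3]

-911028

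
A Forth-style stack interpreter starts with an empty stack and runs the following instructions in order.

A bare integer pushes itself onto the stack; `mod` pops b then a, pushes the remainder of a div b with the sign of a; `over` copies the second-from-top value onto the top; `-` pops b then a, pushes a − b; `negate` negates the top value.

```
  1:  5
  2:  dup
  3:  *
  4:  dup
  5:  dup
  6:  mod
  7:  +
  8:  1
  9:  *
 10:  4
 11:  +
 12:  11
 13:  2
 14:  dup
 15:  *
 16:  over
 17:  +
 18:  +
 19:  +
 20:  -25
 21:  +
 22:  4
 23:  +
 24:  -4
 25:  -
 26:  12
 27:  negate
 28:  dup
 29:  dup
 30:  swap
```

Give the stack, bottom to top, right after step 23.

5    → 5
dup  → 5 5
*    → 25
dup  → 25 25
dup  → 25 25 25
mod  → 25 0
+    → 25
1    → 25 1
*    → 25
4    → 25 4
+    → 29
11   → 29 11
2    → 29 11 2
dup  → 29 11 2 2
*    → 29 11 4
over → 29 11 4 11
+    → 29 11 15
+    → 29 26
+    → 55
-25  → 55 -25
+    → 30
4    → 30 4
+    → 34

[34]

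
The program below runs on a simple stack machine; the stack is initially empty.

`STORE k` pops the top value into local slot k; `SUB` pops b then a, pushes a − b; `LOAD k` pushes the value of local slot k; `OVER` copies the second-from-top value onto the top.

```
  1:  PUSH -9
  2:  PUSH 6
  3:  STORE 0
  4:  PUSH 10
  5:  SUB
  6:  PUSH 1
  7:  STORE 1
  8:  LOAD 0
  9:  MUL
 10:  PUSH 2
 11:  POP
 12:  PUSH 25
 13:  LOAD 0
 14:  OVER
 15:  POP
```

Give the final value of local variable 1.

PUSH -9 : [-9]
PUSH 6  : [-9, 6]
STORE 0 : [-9]
PUSH 10 : [-9, 10]
SUB     : [-19]
PUSH 1  : [-19, 1]
STORE 1 : [-19]
LOAD 0  : [-19, 6]
MUL     : [-114]
PUSH 2  : [-114, 2]
POP     : [-114]
PUSH 25 : [-114, 25]
LOAD 0  : [-114, 25, 6]
OVER    : [-114, 25, 6, 25]
POP     : [-114, 25, 6]

1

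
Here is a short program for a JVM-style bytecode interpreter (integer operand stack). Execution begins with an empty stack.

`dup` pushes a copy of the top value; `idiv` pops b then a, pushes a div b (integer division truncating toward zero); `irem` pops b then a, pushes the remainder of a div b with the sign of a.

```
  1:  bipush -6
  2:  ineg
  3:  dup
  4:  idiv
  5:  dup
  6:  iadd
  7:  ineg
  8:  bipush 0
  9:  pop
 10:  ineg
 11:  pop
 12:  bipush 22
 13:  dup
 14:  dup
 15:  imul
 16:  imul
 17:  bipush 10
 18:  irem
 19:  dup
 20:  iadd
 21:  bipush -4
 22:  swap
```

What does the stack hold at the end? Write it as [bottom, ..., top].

[-4, 16]

bipush -6 : [-6]
ineg      : [6]
dup       : [6, 6]
idiv      : [1]
dup       : [1, 1]
iadd      : [2]
ineg      : [-2]
bipush 0  : [-2, 0]
pop       : [-2]
ineg      : [2]
pop       : []
bipush 22 : [22]
dup       : [22, 22]
dup       : [22, 22, 22]
imul      : [22, 484]
imul      : [10648]
bipush 10 : [10648, 10]
irem      : [8]
dup       : [8, 8]
iadd      : [16]
bipush -4 : [16, -4]
swap      : [-4, 16]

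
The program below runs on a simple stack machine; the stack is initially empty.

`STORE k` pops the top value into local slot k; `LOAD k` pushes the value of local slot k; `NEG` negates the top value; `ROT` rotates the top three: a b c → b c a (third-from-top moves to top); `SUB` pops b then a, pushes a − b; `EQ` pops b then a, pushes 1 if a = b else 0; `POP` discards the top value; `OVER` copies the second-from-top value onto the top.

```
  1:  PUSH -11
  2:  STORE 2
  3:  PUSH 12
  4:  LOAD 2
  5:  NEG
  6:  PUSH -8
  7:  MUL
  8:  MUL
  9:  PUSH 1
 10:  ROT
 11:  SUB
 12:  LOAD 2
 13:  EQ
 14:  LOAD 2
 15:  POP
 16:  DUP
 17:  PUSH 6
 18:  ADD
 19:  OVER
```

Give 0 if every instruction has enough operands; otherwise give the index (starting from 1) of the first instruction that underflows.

PUSH -11 → -11
STORE 2  → (empty)
PUSH 12  → 12
LOAD 2   → 12 -11
NEG      → 12 11
PUSH -8  → 12 11 -8
MUL      → 12 -88
MUL      → -1056
PUSH 1   → -1056 1
ROT  — needs 3 operands, stack has 2 → underflow

10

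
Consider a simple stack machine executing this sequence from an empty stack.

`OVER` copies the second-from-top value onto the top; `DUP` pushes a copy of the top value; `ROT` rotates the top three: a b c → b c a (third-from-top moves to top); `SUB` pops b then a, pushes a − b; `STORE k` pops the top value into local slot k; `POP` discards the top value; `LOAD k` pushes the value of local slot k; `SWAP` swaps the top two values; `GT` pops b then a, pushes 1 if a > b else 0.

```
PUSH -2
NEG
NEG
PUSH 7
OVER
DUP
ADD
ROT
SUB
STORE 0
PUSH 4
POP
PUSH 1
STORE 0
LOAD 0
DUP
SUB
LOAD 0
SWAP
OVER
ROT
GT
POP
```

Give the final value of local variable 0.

1

PUSH -2 → -2
NEG     → 2
NEG     → -2
PUSH 7  → -2 7
OVER    → -2 7 -2
DUP     → -2 7 -2 -2
ADD     → -2 7 -4
ROT     → 7 -4 -2
SUB     → 7 -2
STORE 0 → 7
PUSH 4  → 7 4
POP     → 7
PUSH 1  → 7 1
STORE 0 → 7
LOAD 0  → 7 1
DUP     → 7 1 1
SUB     → 7 0
LOAD 0  → 7 0 1
SWAP    → 7 1 0
OVER    → 7 1 0 1
ROT     → 7 0 1 1
GT      → 7 0 0
POP     → 7 0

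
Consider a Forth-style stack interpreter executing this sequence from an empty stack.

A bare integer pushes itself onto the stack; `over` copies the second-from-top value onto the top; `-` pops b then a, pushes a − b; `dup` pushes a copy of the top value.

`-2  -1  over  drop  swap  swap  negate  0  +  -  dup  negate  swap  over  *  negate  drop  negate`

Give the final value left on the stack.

-2     -> [-2]
-1     -> [-2, -1]
over   -> [-2, -1, -2]
drop   -> [-2, -1]
swap   -> [-1, -2]
swap   -> [-2, -1]
negate -> [-2, 1]
0      -> [-2, 1, 0]
+      -> [-2, 1]
-      -> [-3]
dup    -> [-3, -3]
negate -> [-3, 3]
swap   -> [3, -3]
over   -> [3, -3, 3]
*      -> [3, -9]
negate -> [3, 9]
drop   -> [3]
negate -> [-3]

-3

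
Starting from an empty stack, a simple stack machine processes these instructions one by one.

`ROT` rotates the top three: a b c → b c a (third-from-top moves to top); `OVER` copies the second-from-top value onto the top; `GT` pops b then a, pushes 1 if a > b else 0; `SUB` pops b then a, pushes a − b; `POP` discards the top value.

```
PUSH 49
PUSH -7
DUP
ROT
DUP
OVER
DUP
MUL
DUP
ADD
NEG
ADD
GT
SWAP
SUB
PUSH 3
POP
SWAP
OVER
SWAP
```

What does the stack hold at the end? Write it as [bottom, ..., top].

PUSH 49 -> [49]
PUSH -7 -> [49, -7]
DUP     -> [49, -7, -7]
ROT     -> [-7, -7, 49]
DUP     -> [-7, -7, 49, 49]
OVER    -> [-7, -7, 49, 49, 49]
DUP     -> [-7, -7, 49, 49, 49, 49]
MUL     -> [-7, -7, 49, 49, 2401]
DUP     -> [-7, -7, 49, 49, 2401, 2401]
ADD     -> [-7, -7, 49, 49, 4802]
NEG     -> [-7, -7, 49, 49, -4802]
ADD     -> [-7, -7, 49, -4753]
GT      -> [-7, -7, 1]
SWAP    -> [-7, 1, -7]
SUB     -> [-7, 8]
PUSH 3  -> [-7, 8, 3]
POP     -> [-7, 8]
SWAP    -> [8, -7]
OVER    -> [8, -7, 8]
SWAP    -> [8, 8, -7]

[8, 8, -7]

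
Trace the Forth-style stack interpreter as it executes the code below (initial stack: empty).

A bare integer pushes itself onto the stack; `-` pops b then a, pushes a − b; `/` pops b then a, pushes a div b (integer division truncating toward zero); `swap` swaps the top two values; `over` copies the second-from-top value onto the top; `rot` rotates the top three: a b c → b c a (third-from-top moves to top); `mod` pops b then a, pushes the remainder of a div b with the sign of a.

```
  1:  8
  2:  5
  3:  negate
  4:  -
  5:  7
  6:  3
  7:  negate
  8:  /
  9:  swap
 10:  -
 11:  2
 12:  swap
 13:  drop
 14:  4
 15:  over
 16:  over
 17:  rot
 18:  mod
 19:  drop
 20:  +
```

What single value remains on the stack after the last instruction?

4

8      → [8]
5      → [8, 5]
negate → [8, -5]
-      → [13]
7      → [13, 7]
3      → [13, 7, 3]
negate → [13, 7, -3]
/      → [13, -2]
swap   → [-2, 13]
-      → [-15]
2      → [-15, 2]
swap   → [2, -15]
drop   → [2]
4      → [2, 4]
over   → [2, 4, 2]
over   → [2, 4, 2, 4]
rot    → [2, 2, 4, 4]
mod    → [2, 2, 0]
drop   → [2, 2]
+      → [4]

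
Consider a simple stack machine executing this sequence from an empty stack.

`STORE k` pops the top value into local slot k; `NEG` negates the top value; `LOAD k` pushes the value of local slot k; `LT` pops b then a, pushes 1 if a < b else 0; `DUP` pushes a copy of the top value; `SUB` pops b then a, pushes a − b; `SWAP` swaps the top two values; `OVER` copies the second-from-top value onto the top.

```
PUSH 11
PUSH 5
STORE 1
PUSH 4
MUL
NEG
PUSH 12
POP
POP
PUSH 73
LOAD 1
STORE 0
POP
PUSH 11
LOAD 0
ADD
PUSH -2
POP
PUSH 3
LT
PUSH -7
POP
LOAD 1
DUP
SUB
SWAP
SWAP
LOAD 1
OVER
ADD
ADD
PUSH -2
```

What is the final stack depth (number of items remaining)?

PUSH 11 : 11
PUSH 5  : 11 5
STORE 1 : 11
PUSH 4  : 11 4
MUL     : 44
NEG     : -44
PUSH 12 : -44 12
POP     : -44
POP     : (empty)
PUSH 73 : 73
LOAD 1  : 73 5
STORE 0 : 73
POP     : (empty)
PUSH 11 : 11
LOAD 0  : 11 5
ADD     : 16
PUSH -2 : 16 -2
POP     : 16
PUSH 3  : 16 3
LT      : 0
PUSH -7 : 0 -7
POP     : 0
LOAD 1  : 0 5
DUP     : 0 5 5
SUB     : 0 0
SWAP    : 0 0
SWAP    : 0 0
LOAD 1  : 0 0 5
OVER    : 0 0 5 0
ADD     : 0 0 5
ADD     : 0 5
PUSH -2 : 0 5 -2

3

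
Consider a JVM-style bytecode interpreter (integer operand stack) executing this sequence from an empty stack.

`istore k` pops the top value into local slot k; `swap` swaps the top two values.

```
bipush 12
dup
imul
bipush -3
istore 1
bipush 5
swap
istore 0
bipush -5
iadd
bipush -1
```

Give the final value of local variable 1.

-3

bipush 12 : 12
dup       : 12 12
imul      : 144
bipush -3 : 144 -3
istore 1  : 144
bipush 5  : 144 5
swap      : 5 144
istore 0  : 5
bipush -5 : 5 -5
iadd      : 0
bipush -1 : 0 -1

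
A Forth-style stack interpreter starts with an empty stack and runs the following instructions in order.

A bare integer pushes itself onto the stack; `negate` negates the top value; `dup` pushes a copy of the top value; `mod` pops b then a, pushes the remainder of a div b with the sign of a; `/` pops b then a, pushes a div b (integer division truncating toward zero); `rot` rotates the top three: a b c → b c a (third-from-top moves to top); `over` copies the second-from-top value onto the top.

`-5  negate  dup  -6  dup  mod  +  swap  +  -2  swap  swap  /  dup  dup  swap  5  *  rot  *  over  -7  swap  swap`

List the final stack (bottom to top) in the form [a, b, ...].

-5     → [-5]
negate → [5]
dup    → [5, 5]
-6     → [5, 5, -6]
dup    → [5, 5, -6, -6]
mod    → [5, 5, 0]
+      → [5, 5]
swap   → [5, 5]
+      → [10]
-2     → [10, -2]
swap   → [-2, 10]
swap   → [10, -2]
/      → [-5]
dup    → [-5, -5]
dup    → [-5, -5, -5]
swap   → [-5, -5, -5]
5      → [-5, -5, -5, 5]
*      → [-5, -5, -25]
rot    → [-5, -25, -5]
*      → [-5, 125]
over   → [-5, 125, -5]
-7     → [-5, 125, -5, -7]
swap   → [-5, 125, -7, -5]
swap   → [-5, 125, -5, -7]

[-5, 125, -5, -7]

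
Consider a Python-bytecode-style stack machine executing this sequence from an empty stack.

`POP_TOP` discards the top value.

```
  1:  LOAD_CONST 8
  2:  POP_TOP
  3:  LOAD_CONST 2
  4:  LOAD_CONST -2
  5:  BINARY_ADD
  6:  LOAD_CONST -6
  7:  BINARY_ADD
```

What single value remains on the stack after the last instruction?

-6

LOAD_CONST 8  → 8
POP_TOP       → (empty)
LOAD_CONST 2  → 2
LOAD_CONST -2 → 2 -2
BINARY_ADD    → 0
LOAD_CONST -6 → 0 -6
BINARY_ADD    → -6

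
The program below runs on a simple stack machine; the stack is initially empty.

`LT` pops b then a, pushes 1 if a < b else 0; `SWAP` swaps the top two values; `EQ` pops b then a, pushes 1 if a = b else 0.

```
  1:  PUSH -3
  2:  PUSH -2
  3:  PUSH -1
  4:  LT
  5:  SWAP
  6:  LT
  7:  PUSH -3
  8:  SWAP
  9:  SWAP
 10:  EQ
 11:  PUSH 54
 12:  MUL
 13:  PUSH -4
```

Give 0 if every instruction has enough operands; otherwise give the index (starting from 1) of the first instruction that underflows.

PUSH -3 → [-3]
PUSH -2 → [-3, -2]
PUSH -1 → [-3, -2, -1]
LT      → [-3, 1]
SWAP    → [1, -3]
LT      → [0]
PUSH -3 → [0, -3]
SWAP    → [-3, 0]
SWAP    → [0, -3]
EQ      → [0]
PUSH 54 → [0, 54]
MUL     → [0]
PUSH -4 → [0, -4]

0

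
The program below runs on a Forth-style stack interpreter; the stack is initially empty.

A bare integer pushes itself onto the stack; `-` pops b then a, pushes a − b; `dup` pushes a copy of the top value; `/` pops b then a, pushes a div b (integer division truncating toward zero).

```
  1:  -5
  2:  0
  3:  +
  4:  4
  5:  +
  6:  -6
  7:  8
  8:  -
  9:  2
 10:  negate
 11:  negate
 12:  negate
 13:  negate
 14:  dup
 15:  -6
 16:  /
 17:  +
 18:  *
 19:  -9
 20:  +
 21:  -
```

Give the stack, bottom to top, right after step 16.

[-1, -14, 2, 0]

-5     -> [-5]
0      -> [-5, 0]
+      -> [-5]
4      -> [-5, 4]
+      -> [-1]
-6     -> [-1, -6]
8      -> [-1, -6, 8]
-      -> [-1, -14]
2      -> [-1, -14, 2]
negate -> [-1, -14, -2]
negate -> [-1, -14, 2]
negate -> [-1, -14, -2]
negate -> [-1, -14, 2]
dup    -> [-1, -14, 2, 2]
-6     -> [-1, -14, 2, 2, -6]
/      -> [-1, -14, 2, 0]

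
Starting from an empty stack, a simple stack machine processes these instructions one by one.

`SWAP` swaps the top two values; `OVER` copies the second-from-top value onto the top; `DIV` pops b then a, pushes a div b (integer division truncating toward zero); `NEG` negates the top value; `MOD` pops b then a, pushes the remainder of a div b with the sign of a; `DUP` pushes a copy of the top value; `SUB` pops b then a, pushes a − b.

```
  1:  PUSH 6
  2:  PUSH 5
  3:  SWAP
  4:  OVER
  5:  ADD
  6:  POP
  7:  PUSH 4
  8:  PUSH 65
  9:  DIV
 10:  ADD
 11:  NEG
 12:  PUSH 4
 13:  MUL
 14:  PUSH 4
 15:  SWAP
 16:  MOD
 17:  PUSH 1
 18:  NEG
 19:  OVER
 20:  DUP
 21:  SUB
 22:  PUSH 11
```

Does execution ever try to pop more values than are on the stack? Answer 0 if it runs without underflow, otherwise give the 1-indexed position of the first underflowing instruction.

0

PUSH 6   [6]
PUSH 5   [6, 5]
SWAP     [5, 6]
OVER     [5, 6, 5]
ADD      [5, 11]
POP      [5]
PUSH 4   [5, 4]
PUSH 65  [5, 4, 65]
DIV      [5, 0]
ADD      [5]
NEG      [-5]
PUSH 4   [-5, 4]
MUL      [-20]
PUSH 4   [-20, 4]
SWAP     [4, -20]
MOD      [4]
PUSH 1   [4, 1]
NEG      [4, -1]
OVER     [4, -1, 4]
DUP      [4, -1, 4, 4]
SUB      [4, -1, 0]
PUSH 11  [4, -1, 0, 11]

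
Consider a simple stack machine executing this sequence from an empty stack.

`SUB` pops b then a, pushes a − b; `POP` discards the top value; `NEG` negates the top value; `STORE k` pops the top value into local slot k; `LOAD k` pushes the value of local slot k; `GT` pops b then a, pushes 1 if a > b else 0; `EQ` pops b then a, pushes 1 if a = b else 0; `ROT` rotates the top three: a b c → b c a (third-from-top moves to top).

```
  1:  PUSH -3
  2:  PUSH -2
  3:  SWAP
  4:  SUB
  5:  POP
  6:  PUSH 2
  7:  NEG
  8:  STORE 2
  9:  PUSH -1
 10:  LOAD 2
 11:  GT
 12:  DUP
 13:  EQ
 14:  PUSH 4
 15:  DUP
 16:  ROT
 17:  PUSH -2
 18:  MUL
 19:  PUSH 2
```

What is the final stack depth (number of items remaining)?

PUSH -3 → [-3]
PUSH -2 → [-3, -2]
SWAP    → [-2, -3]
SUB     → [1]
POP     → []
PUSH 2  → [2]
NEG     → [-2]
STORE 2 → []
PUSH -1 → [-1]
LOAD 2  → [-1, -2]
GT      → [1]
DUP     → [1, 1]
EQ      → [1]
PUSH 4  → [1, 4]
DUP     → [1, 4, 4]
ROT     → [4, 4, 1]
PUSH -2 → [4, 4, 1, -2]
MUL     → [4, 4, -2]
PUSH 2  → [4, 4, -2, 2]

4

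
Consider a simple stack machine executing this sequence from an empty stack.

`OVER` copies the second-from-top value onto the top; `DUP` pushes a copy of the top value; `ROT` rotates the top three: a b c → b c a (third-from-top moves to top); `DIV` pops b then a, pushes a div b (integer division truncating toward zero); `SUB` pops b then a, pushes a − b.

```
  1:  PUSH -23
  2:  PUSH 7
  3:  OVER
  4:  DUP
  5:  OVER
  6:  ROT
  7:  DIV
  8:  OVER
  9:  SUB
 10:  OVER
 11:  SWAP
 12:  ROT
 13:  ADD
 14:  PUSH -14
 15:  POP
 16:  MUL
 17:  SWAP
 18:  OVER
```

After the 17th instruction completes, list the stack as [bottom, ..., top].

[-23, -23, 7]

PUSH -23 : -23
PUSH 7   : -23 7
OVER     : -23 7 -23
DUP      : -23 7 -23 -23
OVER     : -23 7 -23 -23 -23
ROT      : -23 7 -23 -23 -23
DIV      : -23 7 -23 1
OVER     : -23 7 -23 1 -23
SUB      : -23 7 -23 24
OVER     : -23 7 -23 24 -23
SWAP     : -23 7 -23 -23 24
ROT      : -23 7 -23 24 -23
ADD      : -23 7 -23 1
PUSH -14 : -23 7 -23 1 -14
POP      : -23 7 -23 1
MUL      : -23 7 -23
SWAP     : -23 -23 7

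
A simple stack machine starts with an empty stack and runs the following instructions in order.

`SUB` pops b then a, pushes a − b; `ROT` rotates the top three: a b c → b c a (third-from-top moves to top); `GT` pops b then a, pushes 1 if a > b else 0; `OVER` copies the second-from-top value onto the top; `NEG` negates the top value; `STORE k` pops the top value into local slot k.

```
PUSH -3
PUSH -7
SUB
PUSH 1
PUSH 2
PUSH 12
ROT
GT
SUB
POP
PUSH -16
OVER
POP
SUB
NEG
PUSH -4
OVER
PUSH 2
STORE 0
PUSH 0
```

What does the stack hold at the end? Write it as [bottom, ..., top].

[-20, -4, -20, 0]

PUSH -3  : -3
PUSH -7  : -3 -7
SUB      : 4
PUSH 1   : 4 1
PUSH 2   : 4 1 2
PUSH 12  : 4 1 2 12
ROT      : 4 2 12 1
GT       : 4 2 1
SUB      : 4 1
POP      : 4
PUSH -16 : 4 -16
OVER     : 4 -16 4
POP      : 4 -16
SUB      : 20
NEG      : -20
PUSH -4  : -20 -4
OVER     : -20 -4 -20
PUSH 2   : -20 -4 -20 2
STORE 0  : -20 -4 -20
PUSH 0   : -20 -4 -20 0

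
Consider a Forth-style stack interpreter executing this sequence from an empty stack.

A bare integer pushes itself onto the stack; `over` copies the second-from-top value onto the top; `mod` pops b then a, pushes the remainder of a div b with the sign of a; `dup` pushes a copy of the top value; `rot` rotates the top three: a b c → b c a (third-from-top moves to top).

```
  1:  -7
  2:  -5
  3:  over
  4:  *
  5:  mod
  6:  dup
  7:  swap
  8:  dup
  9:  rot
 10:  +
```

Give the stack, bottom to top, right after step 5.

-7   : -7
-5   : -7 -5
over : -7 -5 -7
*    : -7 35
mod  : -7

[-7]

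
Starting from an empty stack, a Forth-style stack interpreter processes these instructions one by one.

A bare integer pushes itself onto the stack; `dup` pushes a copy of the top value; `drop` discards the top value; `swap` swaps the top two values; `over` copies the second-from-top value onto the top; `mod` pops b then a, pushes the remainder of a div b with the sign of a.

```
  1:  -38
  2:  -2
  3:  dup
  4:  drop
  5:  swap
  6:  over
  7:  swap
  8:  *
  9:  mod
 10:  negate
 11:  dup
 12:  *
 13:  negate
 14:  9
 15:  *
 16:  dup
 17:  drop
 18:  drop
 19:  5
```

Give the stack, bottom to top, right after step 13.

-38    : [-38]
-2     : [-38, -2]
dup    : [-38, -2, -2]
drop   : [-38, -2]
swap   : [-2, -38]
over   : [-2, -38, -2]
swap   : [-2, -2, -38]
*      : [-2, 76]
mod    : [-2]
negate : [2]
dup    : [2, 2]
*      : [4]
negate : [-4]

[-4]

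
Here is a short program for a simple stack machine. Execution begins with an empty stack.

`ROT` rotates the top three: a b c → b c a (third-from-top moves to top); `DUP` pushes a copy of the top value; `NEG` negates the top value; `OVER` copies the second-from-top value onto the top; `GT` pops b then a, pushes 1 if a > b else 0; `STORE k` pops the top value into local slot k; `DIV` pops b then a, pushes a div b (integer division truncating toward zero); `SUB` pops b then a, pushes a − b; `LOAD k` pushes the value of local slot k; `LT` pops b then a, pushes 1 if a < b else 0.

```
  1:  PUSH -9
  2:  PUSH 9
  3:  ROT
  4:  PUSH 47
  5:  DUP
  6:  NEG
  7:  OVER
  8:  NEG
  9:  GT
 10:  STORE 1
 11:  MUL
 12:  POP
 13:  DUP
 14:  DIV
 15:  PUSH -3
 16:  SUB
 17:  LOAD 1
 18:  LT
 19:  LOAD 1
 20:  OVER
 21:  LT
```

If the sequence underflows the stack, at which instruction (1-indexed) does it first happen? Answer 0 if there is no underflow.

PUSH -9  -9
PUSH 9   -9 9
ROT  — needs 3 operands, stack has 2 → underflow

3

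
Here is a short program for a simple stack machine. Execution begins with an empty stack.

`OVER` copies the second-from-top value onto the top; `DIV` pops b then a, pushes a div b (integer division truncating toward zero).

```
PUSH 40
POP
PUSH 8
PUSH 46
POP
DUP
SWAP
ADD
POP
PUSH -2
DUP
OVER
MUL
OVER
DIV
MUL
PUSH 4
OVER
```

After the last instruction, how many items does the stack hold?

PUSH 40 : 40
POP     : (empty)
PUSH 8  : 8
PUSH 46 : 8 46
POP     : 8
DUP     : 8 8
SWAP    : 8 8
ADD     : 16
POP     : (empty)
PUSH -2 : -2
DUP     : -2 -2
OVER    : -2 -2 -2
MUL     : -2 4
OVER    : -2 4 -2
DIV     : -2 -2
MUL     : 4
PUSH 4  : 4 4
OVER    : 4 4 4

3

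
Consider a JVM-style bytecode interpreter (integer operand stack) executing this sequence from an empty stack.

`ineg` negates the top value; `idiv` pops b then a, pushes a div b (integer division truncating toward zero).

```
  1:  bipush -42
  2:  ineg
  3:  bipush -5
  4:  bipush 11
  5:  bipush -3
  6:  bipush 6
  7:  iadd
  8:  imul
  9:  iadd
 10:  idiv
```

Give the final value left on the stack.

1

bipush -42 -> [-42]
ineg       -> [42]
bipush -5  -> [42, -5]
bipush 11  -> [42, -5, 11]
bipush -3  -> [42, -5, 11, -3]
bipush 6   -> [42, -5, 11, -3, 6]
iadd       -> [42, -5, 11, 3]
imul       -> [42, -5, 33]
iadd       -> [42, 28]
idiv       -> [1]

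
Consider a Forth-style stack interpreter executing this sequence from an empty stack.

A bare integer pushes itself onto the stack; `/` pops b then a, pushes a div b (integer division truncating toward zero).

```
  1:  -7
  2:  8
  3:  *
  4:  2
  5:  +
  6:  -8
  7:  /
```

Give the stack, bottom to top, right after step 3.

-7 : -7
8  : -7 8
*  : -56

[-56]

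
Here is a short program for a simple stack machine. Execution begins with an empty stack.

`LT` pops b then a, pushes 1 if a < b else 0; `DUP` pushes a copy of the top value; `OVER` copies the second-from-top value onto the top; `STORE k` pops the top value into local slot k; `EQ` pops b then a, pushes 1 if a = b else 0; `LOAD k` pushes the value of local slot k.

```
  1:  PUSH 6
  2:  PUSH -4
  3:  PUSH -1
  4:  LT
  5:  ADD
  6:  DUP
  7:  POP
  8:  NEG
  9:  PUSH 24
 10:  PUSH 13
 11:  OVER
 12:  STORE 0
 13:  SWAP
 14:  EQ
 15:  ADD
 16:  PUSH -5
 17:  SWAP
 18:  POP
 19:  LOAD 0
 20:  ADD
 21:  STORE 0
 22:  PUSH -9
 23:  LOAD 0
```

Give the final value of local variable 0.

PUSH 6  → [6]
PUSH -4 → [6, -4]
PUSH -1 → [6, -4, -1]
LT      → [6, 1]
ADD     → [7]
DUP     → [7, 7]
POP     → [7]
NEG     → [-7]
PUSH 24 → [-7, 24]
PUSH 13 → [-7, 24, 13]
OVER    → [-7, 24, 13, 24]
STORE 0 → [-7, 24, 13]
SWAP    → [-7, 13, 24]
EQ      → [-7, 0]
ADD     → [-7]
PUSH -5 → [-7, -5]
SWAP    → [-5, -7]
POP     → [-5]
LOAD 0  → [-5, 24]
ADD     → [19]
STORE 0 → []
PUSH -9 → [-9]
LOAD 0  → [-9, 19]

19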